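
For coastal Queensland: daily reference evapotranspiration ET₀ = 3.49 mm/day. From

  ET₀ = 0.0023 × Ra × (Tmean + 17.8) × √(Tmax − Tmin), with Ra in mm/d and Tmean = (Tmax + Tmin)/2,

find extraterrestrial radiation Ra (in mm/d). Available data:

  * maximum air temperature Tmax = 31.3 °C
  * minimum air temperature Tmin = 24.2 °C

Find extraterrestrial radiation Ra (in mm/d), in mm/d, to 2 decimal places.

12.50 mm/d

Tmean = 27.75 °C; √ΔT = 2.6646
Ra = ET₀ / [0.0023 × (Tmean+17.8) × √ΔT] = 3.49 / (0.0023 × 45.55 × 2.6646) = 12.502 mm/d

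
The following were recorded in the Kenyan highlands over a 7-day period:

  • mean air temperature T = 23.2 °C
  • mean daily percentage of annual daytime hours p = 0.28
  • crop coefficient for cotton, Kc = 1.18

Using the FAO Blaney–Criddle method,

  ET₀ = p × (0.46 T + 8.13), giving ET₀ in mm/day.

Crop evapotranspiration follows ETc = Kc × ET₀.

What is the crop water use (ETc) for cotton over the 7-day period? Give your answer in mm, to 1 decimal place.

43.5 mm

ET₀ = 0.28 × (0.46 × 23.2 + 8.13) = 0.28 × 18.802 = 5.2646 mm/d
ETc = Kc × ET₀ = 1.18 × 5.2646 = 6.2122 mm/d
Over 7 days: 6.2122 × 7 = 43.485 mm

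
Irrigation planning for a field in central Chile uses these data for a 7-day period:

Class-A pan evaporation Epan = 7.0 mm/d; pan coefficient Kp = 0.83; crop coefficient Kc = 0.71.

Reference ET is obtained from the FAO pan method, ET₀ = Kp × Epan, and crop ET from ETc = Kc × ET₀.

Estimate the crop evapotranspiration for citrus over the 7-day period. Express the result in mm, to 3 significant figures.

ET₀ = 0.83 × 7.0 = 5.8100 mm/d
ETc = Kc × ET₀ = 0.71 × 5.8100 = 4.1251 mm/d
Over 7 days: 4.1251 × 7 = 28.876 mm

28.9 mm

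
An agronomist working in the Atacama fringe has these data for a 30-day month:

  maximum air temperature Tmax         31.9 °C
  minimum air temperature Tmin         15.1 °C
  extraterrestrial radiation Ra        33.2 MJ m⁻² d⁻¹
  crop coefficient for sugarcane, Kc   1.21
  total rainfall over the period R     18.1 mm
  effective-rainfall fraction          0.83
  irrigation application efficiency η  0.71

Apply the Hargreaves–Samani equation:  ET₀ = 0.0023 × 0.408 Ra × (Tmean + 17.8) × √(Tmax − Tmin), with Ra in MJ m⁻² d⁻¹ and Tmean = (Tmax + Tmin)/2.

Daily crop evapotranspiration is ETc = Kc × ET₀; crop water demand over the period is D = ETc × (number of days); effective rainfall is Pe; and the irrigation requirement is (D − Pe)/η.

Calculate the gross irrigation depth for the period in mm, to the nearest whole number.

248 mm

Tmean = (31.9 + 15.1)/2 = 23.50 °C
0.408 Ra = 0.408 × 33.2 = 13.5456 mm/d equivalent
ET₀ = 0.0023 × 13.5456 × (23.50 + 17.8) × √16.8 = 0.0023 × 13.5456 × 41.30 × 4.0988 = 5.2739 mm/d
ETc = Kc × ET₀ = 1.21 × 5.2739 = 6.3814 mm/d
Crop demand D = ETc × 30 d = 6.3814 × 30 = 191.442 mm
Pe = 0.83 × 18.1 = 15.023 mm
D − Pe = 191.442 − 15.023 = 176.419 mm
Gross irrigation = 176.419 / 0.71 = 248.477 mm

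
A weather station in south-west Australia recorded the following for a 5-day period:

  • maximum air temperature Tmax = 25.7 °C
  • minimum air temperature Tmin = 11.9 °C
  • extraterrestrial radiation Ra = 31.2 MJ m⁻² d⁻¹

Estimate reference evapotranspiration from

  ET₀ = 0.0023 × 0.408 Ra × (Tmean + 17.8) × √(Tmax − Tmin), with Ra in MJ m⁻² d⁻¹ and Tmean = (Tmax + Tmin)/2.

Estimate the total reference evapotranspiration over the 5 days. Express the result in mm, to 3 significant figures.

Tmean = (25.7 + 11.9)/2 = 18.80 °C
0.408 Ra = 0.408 × 31.2 = 12.7296 mm/d equivalent
ET₀ = 0.0023 × 12.7296 × (18.80 + 17.8) × √13.8 = 0.0023 × 12.7296 × 36.60 × 3.7148 = 3.9807 mm/d
Over 5 days: 3.9807 × 5 = 19.904 mm

19.9 mm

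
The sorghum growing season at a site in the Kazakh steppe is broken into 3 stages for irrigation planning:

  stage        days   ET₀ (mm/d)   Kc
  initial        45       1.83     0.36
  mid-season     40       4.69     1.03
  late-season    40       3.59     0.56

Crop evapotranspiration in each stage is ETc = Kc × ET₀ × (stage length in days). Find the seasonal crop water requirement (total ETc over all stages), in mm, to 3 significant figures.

initial: 0.36 × 1.83 × 45 = 29.65 mm
mid-season: 1.03 × 4.69 × 40 = 193.23 mm
late-season: 0.56 × 3.59 × 40 = 80.42 mm
Seasonal total = 303.30 mm

303 mm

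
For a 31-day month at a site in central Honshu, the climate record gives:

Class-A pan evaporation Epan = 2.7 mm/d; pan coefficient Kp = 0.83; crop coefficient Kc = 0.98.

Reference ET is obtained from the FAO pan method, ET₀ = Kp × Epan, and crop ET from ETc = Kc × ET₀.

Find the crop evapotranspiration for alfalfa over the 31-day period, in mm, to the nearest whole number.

ET₀ = 0.83 × 2.7 = 2.2410 mm/d
ETc = Kc × ET₀ = 0.98 × 2.2410 = 2.1962 mm/d
Over 31 days: 2.1962 × 31 = 68.082 mm

68 mm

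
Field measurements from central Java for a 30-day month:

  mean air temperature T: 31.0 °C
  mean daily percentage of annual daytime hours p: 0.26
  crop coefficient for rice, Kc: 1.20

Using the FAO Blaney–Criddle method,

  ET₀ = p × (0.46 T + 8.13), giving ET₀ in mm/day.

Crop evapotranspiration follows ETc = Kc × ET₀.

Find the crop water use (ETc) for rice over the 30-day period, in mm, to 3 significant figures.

210 mm

ET₀ = 0.26 × (0.46 × 31.0 + 8.13) = 0.26 × 22.390 = 5.8214 mm/d
ETc = Kc × ET₀ = 1.20 × 5.8214 = 6.9857 mm/d
Over 30 days: 6.9857 × 30 = 209.571 mm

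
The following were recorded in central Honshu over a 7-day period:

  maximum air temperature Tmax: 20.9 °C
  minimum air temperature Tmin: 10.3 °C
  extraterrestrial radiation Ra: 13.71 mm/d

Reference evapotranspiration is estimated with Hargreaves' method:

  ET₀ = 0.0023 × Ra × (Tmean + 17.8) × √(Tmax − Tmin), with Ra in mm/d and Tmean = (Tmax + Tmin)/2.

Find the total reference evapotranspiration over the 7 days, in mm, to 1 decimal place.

24.0 mm

Tmean = (20.9 + 10.3)/2 = 15.60 °C
ET₀ = 0.0023 × 13.71 × (15.60 + 17.8) × √10.6 = 0.0023 × 13.71 × 33.40 × 3.2558 = 3.4290 mm/d
Over 7 days: 3.4290 × 7 = 24.003 mm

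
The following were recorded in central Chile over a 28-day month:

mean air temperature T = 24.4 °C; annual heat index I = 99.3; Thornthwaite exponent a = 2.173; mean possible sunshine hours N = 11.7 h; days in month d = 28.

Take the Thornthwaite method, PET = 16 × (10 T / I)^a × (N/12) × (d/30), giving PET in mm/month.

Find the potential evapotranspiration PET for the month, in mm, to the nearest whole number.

103 mm

10T/I = 10 × 24.4 / 99.3 = 2.4572
(10T/I)^a = 2.4572^2.173 = 7.0539
Uncorrected PET = 16 × 7.0539 = 112.862 mm
Correction = (N/12)(d/30) = (11.7/12)(28/30) = 0.9100
PET = 112.862 × 0.9100 = 102.704 mm/month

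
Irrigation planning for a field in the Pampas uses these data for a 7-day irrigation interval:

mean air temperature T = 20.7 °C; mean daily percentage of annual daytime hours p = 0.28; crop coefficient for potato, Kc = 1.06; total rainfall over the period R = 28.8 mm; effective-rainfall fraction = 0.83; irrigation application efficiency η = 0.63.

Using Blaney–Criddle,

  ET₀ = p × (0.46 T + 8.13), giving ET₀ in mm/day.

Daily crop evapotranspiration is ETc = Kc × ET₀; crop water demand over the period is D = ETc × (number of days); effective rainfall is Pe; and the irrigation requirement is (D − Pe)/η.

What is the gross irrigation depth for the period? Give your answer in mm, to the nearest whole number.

20 mm

ET₀ = 0.28 × (0.46 × 20.7 + 8.13) = 0.28 × 17.652 = 4.9426 mm/d
ETc = Kc × ET₀ = 1.06 × 4.9426 = 5.2392 mm/d
Crop demand D = ETc × 7 d = 5.2392 × 7 = 36.674 mm
Pe = 0.83 × 28.8 = 23.904 mm
D − Pe = 36.674 − 23.904 = 12.770 mm
Gross irrigation = 12.770 / 0.63 = 20.270 mm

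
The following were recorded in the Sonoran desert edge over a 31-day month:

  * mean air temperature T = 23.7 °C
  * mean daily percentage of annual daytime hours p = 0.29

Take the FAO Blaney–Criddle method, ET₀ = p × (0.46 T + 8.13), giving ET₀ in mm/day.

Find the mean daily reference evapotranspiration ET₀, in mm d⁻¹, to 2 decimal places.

ET₀ = 0.29 × (0.46 × 23.7 + 8.13) = 0.29 × 19.032 = 5.5193 mm/d

5.52 mm d⁻¹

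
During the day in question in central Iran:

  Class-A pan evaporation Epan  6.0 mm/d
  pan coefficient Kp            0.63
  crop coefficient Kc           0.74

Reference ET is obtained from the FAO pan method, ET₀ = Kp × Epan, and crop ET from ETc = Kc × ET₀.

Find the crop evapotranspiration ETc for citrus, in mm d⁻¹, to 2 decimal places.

ET₀ = 0.63 × 6.0 = 3.7800 mm/d
ETc = Kc × ET₀ = 0.74 × 3.7800 = 2.7972 mm/d

2.80 mm d⁻¹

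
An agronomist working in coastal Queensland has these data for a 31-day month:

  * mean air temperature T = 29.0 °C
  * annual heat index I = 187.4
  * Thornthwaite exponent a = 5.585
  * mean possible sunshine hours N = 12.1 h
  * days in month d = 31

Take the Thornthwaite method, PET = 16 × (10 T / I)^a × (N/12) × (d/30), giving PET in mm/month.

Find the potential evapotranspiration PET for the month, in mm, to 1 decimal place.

10T/I = 10 × 29.0 / 187.4 = 1.5475
(10T/I)^a = 1.5475^5.585 = 11.4574
Uncorrected PET = 16 × 11.4574 = 183.318 mm
Correction = (N/12)(d/30) = (12.1/12)(31/30) = 1.0419
PET = 183.318 × 1.0419 = 190.999 mm/month

191.0 mm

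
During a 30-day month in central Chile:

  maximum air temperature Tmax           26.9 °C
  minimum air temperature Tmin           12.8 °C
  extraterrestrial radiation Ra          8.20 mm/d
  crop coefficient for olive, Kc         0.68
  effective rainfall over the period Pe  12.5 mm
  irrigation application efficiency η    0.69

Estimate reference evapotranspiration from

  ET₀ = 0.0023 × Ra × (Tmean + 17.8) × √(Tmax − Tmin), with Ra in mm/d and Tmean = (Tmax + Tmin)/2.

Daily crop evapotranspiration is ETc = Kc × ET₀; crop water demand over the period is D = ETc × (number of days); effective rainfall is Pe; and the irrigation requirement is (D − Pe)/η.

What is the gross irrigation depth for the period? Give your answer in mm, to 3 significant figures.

60.7 mm

Tmean = (26.9 + 12.8)/2 = 19.85 °C
ET₀ = 0.0023 × 8.20 × (19.85 + 17.8) × √14.1 = 0.0023 × 8.20 × 37.65 × 3.7550 = 2.6663 mm/d
ETc = Kc × ET₀ = 0.68 × 2.6663 = 1.8131 mm/d
Crop demand D = ETc × 30 d = 1.8131 × 30 = 54.393 mm
D − Pe = 54.393 − 12.5 = 41.893 mm
Gross irrigation = 41.893 / 0.69 = 60.714 mm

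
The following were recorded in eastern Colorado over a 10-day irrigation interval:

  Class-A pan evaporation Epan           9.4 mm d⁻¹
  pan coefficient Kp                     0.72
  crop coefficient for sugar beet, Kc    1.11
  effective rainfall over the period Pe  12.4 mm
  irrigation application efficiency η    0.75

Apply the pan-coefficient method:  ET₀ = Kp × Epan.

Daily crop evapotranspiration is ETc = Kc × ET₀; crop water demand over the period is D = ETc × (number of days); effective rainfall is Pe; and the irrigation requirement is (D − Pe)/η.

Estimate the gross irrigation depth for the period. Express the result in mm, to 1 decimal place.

83.6 mm

ET₀ = 0.72 × 9.4 = 6.7680 mm/d
ETc = Kc × ET₀ = 1.11 × 6.7680 = 7.5125 mm/d
Crop demand D = ETc × 10 d = 7.5125 × 10 = 75.125 mm
D − Pe = 75.125 − 12.4 = 62.725 mm
Gross irrigation = 62.725 / 0.75 = 83.633 mm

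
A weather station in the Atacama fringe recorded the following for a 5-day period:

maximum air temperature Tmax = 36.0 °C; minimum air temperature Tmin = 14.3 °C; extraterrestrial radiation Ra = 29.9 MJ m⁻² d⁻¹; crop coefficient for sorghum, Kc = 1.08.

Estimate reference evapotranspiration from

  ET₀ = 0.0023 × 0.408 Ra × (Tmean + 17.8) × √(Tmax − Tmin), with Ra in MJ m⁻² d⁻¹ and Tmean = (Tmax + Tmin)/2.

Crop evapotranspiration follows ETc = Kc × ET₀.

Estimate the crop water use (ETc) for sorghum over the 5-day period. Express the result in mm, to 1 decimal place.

30.3 mm

Tmean = (36.0 + 14.3)/2 = 25.15 °C
0.408 Ra = 0.408 × 29.9 = 12.1992 mm/d equivalent
ET₀ = 0.0023 × 12.1992 × (25.15 + 17.8) × √21.7 = 0.0023 × 12.1992 × 42.95 × 4.6583 = 5.6137 mm/d
ETc = Kc × ET₀ = 1.08 × 5.6137 = 6.0628 mm/d
Over 5 days: 6.0628 × 5 = 30.314 mm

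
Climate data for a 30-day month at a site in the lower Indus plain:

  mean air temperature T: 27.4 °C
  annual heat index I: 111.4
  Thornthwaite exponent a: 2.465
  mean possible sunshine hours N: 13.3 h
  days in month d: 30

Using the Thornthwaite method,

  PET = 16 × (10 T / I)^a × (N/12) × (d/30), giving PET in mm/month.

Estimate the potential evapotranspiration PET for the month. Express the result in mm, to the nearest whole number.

10T/I = 10 × 27.4 / 111.4 = 2.4596
(10T/I)^a = 2.4596^2.465 = 9.1935
Uncorrected PET = 16 × 9.1935 = 147.096 mm
Correction = (N/12)(d/30) = (13.3/12)(30/30) = 1.1083
PET = 147.096 × 1.1083 = 163.026 mm/month

163 mm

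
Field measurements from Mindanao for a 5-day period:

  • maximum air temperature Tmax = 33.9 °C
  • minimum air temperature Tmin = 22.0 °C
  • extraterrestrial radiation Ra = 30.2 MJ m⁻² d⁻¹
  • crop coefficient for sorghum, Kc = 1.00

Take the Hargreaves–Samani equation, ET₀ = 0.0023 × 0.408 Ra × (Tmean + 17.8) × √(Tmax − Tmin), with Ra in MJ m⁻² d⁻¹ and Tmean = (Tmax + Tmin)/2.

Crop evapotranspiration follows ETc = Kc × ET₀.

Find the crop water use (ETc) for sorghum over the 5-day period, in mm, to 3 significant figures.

22.4 mm

Tmean = (33.9 + 22.0)/2 = 27.95 °C
0.408 Ra = 0.408 × 30.2 = 12.3216 mm/d equivalent
ET₀ = 0.0023 × 12.3216 × (27.95 + 17.8) × √11.9 = 0.0023 × 12.3216 × 45.75 × 3.4496 = 4.4725 mm/d
ETc = Kc × ET₀ = 1.00 × 4.4725 = 4.4725 mm/d
Over 5 days: 4.4725 × 5 = 22.363 mm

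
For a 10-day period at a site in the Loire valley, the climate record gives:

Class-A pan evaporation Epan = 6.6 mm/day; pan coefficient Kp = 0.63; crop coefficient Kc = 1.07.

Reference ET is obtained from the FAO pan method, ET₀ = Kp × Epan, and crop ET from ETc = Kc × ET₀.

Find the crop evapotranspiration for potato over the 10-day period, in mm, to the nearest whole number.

ET₀ = 0.63 × 6.6 = 4.1580 mm/d
ETc = Kc × ET₀ = 1.07 × 4.1580 = 4.4491 mm/d
Over 10 days: 4.4491 × 10 = 44.491 mm

44 mm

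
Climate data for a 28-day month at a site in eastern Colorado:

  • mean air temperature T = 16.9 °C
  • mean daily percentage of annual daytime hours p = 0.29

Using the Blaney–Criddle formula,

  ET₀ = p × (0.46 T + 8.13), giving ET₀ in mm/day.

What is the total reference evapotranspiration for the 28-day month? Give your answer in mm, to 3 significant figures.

ET₀ = 0.29 × (0.46 × 16.9 + 8.13) = 0.29 × 15.904 = 4.6122 mm/d
Monthly total = 4.6122 × 28 = 129.142 mm

129 mm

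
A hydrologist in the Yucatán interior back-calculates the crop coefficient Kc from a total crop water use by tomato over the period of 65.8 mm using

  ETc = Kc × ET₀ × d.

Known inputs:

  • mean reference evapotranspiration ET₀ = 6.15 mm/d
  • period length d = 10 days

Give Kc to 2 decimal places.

1.07

ETc = Kc × ET₀ × d  ⇒  Kc = ETc / (ET₀ × d)
Kc = 65.8 / (6.15 × 10) = 65.8 / 61.50 = 1.0699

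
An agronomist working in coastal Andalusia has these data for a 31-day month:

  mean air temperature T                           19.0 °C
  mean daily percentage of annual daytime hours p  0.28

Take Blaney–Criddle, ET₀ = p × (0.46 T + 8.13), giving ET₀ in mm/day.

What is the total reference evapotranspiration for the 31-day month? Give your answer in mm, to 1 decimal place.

ET₀ = 0.28 × (0.46 × 19.0 + 8.13) = 0.28 × 16.870 = 4.7236 mm/d
Monthly total = 4.7236 × 31 = 146.432 mm

146.4 mm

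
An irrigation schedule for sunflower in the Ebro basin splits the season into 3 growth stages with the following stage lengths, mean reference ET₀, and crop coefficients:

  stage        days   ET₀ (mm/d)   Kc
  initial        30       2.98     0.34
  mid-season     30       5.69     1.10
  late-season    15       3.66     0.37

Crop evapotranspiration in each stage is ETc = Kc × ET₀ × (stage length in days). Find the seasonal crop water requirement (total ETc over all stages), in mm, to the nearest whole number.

238 mm

initial: 0.34 × 2.98 × 30 = 30.40 mm
mid-season: 1.10 × 5.69 × 30 = 187.77 mm
late-season: 0.37 × 3.66 × 15 = 20.31 mm
Seasonal total = 238.48 mm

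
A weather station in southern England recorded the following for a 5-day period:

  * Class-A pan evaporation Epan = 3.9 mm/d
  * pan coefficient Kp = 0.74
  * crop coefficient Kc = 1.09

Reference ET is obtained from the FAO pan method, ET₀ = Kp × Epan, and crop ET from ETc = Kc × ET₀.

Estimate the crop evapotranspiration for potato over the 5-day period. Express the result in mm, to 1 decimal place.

15.7 mm

ET₀ = 0.74 × 3.9 = 2.8860 mm/d
ETc = Kc × ET₀ = 1.09 × 2.8860 = 3.1457 mm/d
Over 5 days: 3.1457 × 5 = 15.729 mm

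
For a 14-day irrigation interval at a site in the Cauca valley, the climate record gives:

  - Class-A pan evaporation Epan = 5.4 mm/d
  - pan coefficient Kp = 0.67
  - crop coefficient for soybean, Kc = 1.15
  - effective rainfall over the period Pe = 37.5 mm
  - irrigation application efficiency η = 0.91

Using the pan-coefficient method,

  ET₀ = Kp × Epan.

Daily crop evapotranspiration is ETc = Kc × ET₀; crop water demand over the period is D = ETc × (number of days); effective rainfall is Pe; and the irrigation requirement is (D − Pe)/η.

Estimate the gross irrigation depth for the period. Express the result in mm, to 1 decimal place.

22.8 mm

ET₀ = 0.67 × 5.4 = 3.6180 mm/d
ETc = Kc × ET₀ = 1.15 × 3.6180 = 4.1607 mm/d
Crop demand D = ETc × 14 d = 4.1607 × 14 = 58.250 mm
D − Pe = 58.250 − 37.5 = 20.750 mm
Gross irrigation = 20.750 / 0.91 = 22.802 mm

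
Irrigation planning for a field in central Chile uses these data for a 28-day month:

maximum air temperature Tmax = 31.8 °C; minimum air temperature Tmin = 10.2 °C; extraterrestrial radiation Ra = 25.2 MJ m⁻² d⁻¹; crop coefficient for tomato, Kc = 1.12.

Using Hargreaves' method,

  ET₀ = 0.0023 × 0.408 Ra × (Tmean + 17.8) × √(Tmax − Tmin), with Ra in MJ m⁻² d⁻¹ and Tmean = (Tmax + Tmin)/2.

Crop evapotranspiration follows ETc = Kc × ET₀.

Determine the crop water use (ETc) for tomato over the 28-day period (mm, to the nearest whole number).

134 mm

Tmean = (31.8 + 10.2)/2 = 21.00 °C
0.408 Ra = 0.408 × 25.2 = 10.2816 mm/d equivalent
ET₀ = 0.0023 × 10.2816 × (21.00 + 17.8) × √21.6 = 0.0023 × 10.2816 × 38.80 × 4.6476 = 4.2643 mm/d
ETc = Kc × ET₀ = 1.12 × 4.2643 = 4.7760 mm/d
Over 28 days: 4.7760 × 28 = 133.728 mm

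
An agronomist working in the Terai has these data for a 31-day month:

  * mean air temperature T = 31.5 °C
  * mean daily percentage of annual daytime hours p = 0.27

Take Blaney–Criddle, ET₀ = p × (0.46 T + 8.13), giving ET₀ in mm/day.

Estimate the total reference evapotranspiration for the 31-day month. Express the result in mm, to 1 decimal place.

ET₀ = 0.27 × (0.46 × 31.5 + 8.13) = 0.27 × 22.620 = 6.1074 mm/d
Monthly total = 6.1074 × 31 = 189.329 mm

189.3 mm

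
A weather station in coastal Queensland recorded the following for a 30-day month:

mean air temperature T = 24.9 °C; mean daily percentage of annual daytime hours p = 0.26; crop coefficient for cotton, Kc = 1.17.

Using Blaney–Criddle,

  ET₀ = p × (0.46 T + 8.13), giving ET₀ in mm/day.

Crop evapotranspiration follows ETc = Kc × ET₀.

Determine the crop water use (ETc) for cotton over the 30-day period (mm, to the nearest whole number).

ET₀ = 0.26 × (0.46 × 24.9 + 8.13) = 0.26 × 19.584 = 5.0918 mm/d
ETc = Kc × ET₀ = 1.17 × 5.0918 = 5.9574 mm/d
Over 30 days: 5.9574 × 30 = 178.722 mm

179 mm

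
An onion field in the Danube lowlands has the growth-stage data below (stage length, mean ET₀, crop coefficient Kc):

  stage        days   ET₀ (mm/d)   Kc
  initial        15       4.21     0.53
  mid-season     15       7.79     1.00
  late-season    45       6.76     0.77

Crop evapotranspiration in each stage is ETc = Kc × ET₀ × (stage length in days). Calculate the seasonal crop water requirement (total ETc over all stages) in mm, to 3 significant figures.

385 mm

initial: 0.53 × 4.21 × 15 = 33.47 mm
mid-season: 1.00 × 7.79 × 15 = 116.85 mm
late-season: 0.77 × 6.76 × 45 = 234.23 mm
Seasonal total = 384.55 mm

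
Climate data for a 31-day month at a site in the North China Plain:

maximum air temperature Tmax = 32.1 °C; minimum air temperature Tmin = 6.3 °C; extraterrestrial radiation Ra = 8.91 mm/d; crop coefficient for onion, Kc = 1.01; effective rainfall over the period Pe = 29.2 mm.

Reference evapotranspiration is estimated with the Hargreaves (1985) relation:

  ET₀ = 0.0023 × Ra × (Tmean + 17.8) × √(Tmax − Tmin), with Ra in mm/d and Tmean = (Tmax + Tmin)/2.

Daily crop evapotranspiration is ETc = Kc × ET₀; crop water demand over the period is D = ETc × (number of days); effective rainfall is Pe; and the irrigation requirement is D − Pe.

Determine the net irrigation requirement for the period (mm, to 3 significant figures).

91.4 mm

Tmean = (32.1 + 6.3)/2 = 19.20 °C
ET₀ = 0.0023 × 8.91 × (19.20 + 17.8) × √25.8 = 0.0023 × 8.91 × 37.00 × 5.0794 = 3.8514 mm/d
ETc = Kc × ET₀ = 1.01 × 3.8514 = 3.8899 mm/d
Crop demand D = ETc × 31 d = 3.8899 × 31 = 120.587 mm
D − Pe = 120.587 − 29.2 = 91.387 mm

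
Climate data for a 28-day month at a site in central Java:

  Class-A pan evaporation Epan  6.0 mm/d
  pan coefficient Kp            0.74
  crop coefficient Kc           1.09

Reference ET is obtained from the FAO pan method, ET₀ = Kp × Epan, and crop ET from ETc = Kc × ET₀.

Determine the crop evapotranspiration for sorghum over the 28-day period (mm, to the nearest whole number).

ET₀ = 0.74 × 6.0 = 4.4400 mm/d
ETc = Kc × ET₀ = 1.09 × 4.4400 = 4.8396 mm/d
Over 28 days: 4.8396 × 28 = 135.509 mm

136 mm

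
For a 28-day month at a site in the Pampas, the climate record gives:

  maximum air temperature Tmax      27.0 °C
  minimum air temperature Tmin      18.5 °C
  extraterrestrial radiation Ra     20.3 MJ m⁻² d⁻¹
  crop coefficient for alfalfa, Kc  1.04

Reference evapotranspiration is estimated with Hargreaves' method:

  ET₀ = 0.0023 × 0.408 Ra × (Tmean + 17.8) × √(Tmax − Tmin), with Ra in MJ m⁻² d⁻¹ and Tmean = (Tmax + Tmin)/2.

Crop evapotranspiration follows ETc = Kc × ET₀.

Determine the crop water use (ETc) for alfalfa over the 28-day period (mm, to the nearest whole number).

Tmean = (27.0 + 18.5)/2 = 22.75 °C
0.408 Ra = 0.408 × 20.3 = 8.2824 mm/d equivalent
ET₀ = 0.0023 × 8.2824 × (22.75 + 17.8) × √8.5 = 0.0023 × 8.2824 × 40.55 × 2.9155 = 2.2521 mm/d
ETc = Kc × ET₀ = 1.04 × 2.2521 = 2.3422 mm/d
Over 28 days: 2.3422 × 28 = 65.582 mm

66 mm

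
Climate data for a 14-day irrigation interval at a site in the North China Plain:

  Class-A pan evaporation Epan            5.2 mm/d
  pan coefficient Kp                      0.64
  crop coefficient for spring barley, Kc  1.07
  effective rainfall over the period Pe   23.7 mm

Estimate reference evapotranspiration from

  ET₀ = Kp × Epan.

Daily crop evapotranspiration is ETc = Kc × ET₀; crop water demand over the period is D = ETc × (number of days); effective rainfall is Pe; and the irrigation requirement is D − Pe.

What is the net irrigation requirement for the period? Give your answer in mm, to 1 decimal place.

26.2 mm

ET₀ = 0.64 × 5.2 = 3.3280 mm/d
ETc = Kc × ET₀ = 1.07 × 3.3280 = 3.5610 mm/d
Crop demand D = ETc × 14 d = 3.5610 × 14 = 49.854 mm
D − Pe = 49.854 − 23.7 = 26.154 mm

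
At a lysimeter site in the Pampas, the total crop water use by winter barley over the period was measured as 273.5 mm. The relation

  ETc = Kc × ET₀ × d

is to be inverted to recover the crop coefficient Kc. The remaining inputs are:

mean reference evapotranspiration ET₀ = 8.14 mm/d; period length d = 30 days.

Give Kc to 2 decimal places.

1.12

ETc = Kc × ET₀ × d  ⇒  Kc = ETc / (ET₀ × d)
Kc = 273.5 / (8.14 × 30) = 273.5 / 244.20 = 1.1200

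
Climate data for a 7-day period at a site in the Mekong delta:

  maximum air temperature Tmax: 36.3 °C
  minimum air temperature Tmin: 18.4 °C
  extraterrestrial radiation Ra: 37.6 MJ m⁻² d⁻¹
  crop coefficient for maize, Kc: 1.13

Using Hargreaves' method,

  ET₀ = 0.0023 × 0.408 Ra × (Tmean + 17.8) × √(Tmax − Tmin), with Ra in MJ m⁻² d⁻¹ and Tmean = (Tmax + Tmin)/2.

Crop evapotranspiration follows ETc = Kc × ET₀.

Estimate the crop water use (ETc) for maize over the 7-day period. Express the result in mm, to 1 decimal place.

53.3 mm

Tmean = (36.3 + 18.4)/2 = 27.35 °C
0.408 Ra = 0.408 × 37.6 = 15.3408 mm/d equivalent
ET₀ = 0.0023 × 15.3408 × (27.35 + 17.8) × √17.9 = 0.0023 × 15.3408 × 45.15 × 4.2308 = 6.7399 mm/d
ETc = Kc × ET₀ = 1.13 × 6.7399 = 7.6161 mm/d
Over 7 days: 7.6161 × 7 = 53.313 mm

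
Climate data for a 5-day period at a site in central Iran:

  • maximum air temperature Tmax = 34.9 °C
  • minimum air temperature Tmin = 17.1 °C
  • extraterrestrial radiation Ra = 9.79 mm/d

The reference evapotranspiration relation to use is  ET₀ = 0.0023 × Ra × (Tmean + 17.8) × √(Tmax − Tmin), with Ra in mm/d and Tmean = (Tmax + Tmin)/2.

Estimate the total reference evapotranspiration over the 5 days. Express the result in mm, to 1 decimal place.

Tmean = (34.9 + 17.1)/2 = 26.00 °C
ET₀ = 0.0023 × 9.79 × (26.00 + 17.8) × √17.8 = 0.0023 × 9.79 × 43.80 × 4.2190 = 4.1610 mm/d
Over 5 days: 4.1610 × 5 = 20.805 mm

20.8 mm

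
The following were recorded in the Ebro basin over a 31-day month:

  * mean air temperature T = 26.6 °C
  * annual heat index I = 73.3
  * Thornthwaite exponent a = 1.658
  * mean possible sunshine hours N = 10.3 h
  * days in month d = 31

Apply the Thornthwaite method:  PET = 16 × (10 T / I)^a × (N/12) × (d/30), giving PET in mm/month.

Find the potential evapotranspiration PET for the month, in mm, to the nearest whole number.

10T/I = 10 × 26.6 / 73.3 = 3.6289
(10T/I)^a = 3.6289^1.658 = 8.4744
Uncorrected PET = 16 × 8.4744 = 135.590 mm
Correction = (N/12)(d/30) = (10.3/12)(31/30) = 0.8869
PET = 135.590 × 0.8869 = 120.255 mm/month

120 mm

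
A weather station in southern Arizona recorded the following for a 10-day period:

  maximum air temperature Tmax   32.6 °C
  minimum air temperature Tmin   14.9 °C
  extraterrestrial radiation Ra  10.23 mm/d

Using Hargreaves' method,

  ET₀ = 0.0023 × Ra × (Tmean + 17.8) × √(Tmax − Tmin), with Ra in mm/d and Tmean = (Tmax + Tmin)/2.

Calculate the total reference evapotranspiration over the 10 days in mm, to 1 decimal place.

Tmean = (32.6 + 14.9)/2 = 23.75 °C
ET₀ = 0.0023 × 10.23 × (23.75 + 17.8) × √17.7 = 0.0023 × 10.23 × 41.55 × 4.2071 = 4.1130 mm/d
Over 10 days: 4.1130 × 10 = 41.130 mm

41.1 mm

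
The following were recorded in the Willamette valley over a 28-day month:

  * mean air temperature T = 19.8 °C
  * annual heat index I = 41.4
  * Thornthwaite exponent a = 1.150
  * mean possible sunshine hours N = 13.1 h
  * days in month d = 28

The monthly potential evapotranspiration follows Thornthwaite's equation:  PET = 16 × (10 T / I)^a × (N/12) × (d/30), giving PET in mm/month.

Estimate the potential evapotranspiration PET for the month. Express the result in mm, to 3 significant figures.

98.6 mm

10T/I = 10 × 19.8 / 41.4 = 4.7826
(10T/I)^a = 4.7826^1.150 = 6.0480
Uncorrected PET = 16 × 6.0480 = 96.768 mm
Correction = (N/12)(d/30) = (13.1/12)(28/30) = 1.0189
PET = 96.768 × 1.0189 = 98.597 mm/month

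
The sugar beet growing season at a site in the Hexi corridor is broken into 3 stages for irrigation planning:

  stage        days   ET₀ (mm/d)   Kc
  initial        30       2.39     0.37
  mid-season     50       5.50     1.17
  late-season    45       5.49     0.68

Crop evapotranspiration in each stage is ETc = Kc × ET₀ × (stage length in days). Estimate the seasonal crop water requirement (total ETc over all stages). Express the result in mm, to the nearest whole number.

516 mm

initial: 0.37 × 2.39 × 30 = 26.53 mm
mid-season: 1.17 × 5.50 × 50 = 321.75 mm
late-season: 0.68 × 5.49 × 45 = 167.99 mm
Seasonal total = 516.27 mm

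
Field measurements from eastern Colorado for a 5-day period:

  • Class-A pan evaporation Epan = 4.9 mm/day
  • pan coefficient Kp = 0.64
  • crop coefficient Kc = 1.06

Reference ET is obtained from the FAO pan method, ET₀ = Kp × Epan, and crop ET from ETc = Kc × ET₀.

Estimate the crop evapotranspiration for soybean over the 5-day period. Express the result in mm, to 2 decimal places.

16.62 mm

ET₀ = 0.64 × 4.9 = 3.1360 mm/d
ETc = Kc × ET₀ = 1.06 × 3.1360 = 3.3242 mm/d
Over 5 days: 3.3242 × 5 = 16.621 mm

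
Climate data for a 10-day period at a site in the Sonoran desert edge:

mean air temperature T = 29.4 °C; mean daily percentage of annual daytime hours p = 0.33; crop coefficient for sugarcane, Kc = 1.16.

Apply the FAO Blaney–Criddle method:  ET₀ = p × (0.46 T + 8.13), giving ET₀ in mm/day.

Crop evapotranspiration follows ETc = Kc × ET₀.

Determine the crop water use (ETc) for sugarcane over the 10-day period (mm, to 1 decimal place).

82.9 mm

ET₀ = 0.33 × (0.46 × 29.4 + 8.13) = 0.33 × 21.654 = 7.1458 mm/d
ETc = Kc × ET₀ = 1.16 × 7.1458 = 8.2891 mm/d
Over 10 days: 8.2891 × 10 = 82.891 mm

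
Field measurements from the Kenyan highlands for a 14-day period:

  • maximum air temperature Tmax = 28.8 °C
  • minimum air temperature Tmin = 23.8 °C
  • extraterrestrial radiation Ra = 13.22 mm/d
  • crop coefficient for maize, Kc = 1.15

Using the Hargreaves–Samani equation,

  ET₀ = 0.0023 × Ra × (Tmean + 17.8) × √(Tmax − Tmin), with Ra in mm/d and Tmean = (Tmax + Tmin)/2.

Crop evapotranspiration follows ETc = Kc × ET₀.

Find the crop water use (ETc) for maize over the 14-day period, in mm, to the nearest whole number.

48 mm

Tmean = (28.8 + 23.8)/2 = 26.30 °C
ET₀ = 0.0023 × 13.22 × (26.30 + 17.8) × √5.0 = 0.0023 × 13.22 × 44.10 × 2.2361 = 2.9984 mm/d
ETc = Kc × ET₀ = 1.15 × 2.9984 = 3.4482 mm/d
Over 14 days: 3.4482 × 14 = 48.275 mm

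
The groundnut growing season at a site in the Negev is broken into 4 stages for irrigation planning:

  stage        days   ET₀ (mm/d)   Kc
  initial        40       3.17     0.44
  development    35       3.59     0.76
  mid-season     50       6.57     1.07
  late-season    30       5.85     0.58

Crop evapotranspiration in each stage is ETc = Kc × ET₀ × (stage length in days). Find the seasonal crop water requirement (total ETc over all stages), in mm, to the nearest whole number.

605 mm

initial: 0.44 × 3.17 × 40 = 55.79 mm
development: 0.76 × 3.59 × 35 = 95.49 mm
mid-season: 1.07 × 6.57 × 50 = 351.50 mm
late-season: 0.58 × 5.85 × 30 = 101.79 mm
Seasonal total = 604.57 mm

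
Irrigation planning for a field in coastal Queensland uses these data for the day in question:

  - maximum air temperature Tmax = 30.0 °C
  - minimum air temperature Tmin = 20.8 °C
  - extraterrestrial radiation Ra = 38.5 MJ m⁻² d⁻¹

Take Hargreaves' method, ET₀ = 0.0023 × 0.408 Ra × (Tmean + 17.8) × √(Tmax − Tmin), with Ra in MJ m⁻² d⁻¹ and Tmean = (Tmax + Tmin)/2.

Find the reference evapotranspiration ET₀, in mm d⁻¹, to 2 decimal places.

Tmean = (30.0 + 20.8)/2 = 25.40 °C
0.408 Ra = 0.408 × 38.5 = 15.7080 mm/d equivalent
ET₀ = 0.0023 × 15.7080 × (25.40 + 17.8) × √9.2 = 0.0023 × 15.7080 × 43.20 × 3.0332 = 4.7341 mm/d

4.73 mm d⁻¹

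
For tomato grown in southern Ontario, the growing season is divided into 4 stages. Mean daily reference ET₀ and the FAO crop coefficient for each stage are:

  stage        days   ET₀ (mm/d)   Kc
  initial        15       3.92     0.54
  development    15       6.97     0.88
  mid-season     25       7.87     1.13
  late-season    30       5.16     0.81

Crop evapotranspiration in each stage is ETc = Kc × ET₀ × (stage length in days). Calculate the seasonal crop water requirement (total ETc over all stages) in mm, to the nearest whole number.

471 mm

initial: 0.54 × 3.92 × 15 = 31.75 mm
development: 0.88 × 6.97 × 15 = 92.00 mm
mid-season: 1.13 × 7.87 × 25 = 222.33 mm
late-season: 0.81 × 5.16 × 30 = 125.39 mm
Seasonal total = 471.47 mm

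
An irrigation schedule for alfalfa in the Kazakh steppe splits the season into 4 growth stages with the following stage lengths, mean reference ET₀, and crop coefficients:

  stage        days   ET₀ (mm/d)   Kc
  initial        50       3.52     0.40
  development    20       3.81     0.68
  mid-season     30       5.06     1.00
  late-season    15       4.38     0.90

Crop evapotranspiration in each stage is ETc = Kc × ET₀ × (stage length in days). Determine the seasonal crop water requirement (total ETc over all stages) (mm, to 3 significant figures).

initial: 0.40 × 3.52 × 50 = 70.40 mm
development: 0.68 × 3.81 × 20 = 51.82 mm
mid-season: 1.00 × 5.06 × 30 = 151.80 mm
late-season: 0.90 × 4.38 × 15 = 59.13 mm
Seasonal total = 333.15 mm

333 mm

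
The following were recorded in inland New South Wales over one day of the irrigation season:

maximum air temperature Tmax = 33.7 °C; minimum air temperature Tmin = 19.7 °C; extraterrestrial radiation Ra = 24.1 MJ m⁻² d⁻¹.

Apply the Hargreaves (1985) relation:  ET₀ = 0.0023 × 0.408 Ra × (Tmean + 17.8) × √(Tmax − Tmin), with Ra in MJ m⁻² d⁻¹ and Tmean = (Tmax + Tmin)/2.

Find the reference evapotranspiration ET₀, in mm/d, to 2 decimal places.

Tmean = (33.7 + 19.7)/2 = 26.70 °C
0.408 Ra = 0.408 × 24.1 = 9.8328 mm/d equivalent
ET₀ = 0.0023 × 9.8328 × (26.70 + 17.8) × √14.0 = 0.0023 × 9.8328 × 44.50 × 3.7417 = 3.7656 mm/d

3.77 mm/d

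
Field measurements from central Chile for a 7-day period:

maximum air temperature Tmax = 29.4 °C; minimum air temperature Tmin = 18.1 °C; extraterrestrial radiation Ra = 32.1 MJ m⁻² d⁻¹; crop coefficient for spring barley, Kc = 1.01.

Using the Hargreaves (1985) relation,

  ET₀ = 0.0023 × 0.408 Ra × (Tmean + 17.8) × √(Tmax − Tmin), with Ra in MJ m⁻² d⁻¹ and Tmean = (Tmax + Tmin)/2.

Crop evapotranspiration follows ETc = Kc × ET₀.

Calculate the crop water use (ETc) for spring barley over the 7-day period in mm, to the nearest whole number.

Tmean = (29.4 + 18.1)/2 = 23.75 °C
0.408 Ra = 0.408 × 32.1 = 13.0968 mm/d equivalent
ET₀ = 0.0023 × 13.0968 × (23.75 + 17.8) × √11.3 = 0.0023 × 13.0968 × 41.55 × 3.3615 = 4.2072 mm/d
ETc = Kc × ET₀ = 1.01 × 4.2072 = 4.2493 mm/d
Over 7 days: 4.2493 × 7 = 29.745 mm

30 mm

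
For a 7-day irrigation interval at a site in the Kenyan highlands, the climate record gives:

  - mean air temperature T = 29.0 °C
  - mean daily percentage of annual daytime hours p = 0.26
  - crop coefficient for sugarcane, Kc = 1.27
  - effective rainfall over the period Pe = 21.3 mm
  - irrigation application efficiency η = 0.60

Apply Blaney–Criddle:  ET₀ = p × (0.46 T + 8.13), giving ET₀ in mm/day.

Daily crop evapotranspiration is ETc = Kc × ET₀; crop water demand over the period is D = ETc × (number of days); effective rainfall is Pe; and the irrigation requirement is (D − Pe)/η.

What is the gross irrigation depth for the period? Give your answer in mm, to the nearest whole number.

ET₀ = 0.26 × (0.46 × 29.0 + 8.13) = 0.26 × 21.470 = 5.5822 mm/d
ETc = Kc × ET₀ = 1.27 × 5.5822 = 7.0894 mm/d
Crop demand D = ETc × 7 d = 7.0894 × 7 = 49.626 mm
D − Pe = 49.626 − 21.3 = 28.326 mm
Gross irrigation = 28.326 / 0.60 = 47.210 mm

47 mm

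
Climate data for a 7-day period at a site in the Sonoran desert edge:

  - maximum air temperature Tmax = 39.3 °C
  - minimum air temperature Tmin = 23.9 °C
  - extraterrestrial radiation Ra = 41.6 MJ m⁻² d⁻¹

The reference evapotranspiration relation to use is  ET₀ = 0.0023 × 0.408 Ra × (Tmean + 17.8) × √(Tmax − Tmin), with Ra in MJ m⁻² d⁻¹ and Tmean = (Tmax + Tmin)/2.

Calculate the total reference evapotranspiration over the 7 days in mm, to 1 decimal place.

53.0 mm

Tmean = (39.3 + 23.9)/2 = 31.60 °C
0.408 Ra = 0.408 × 41.6 = 16.9728 mm/d equivalent
ET₀ = 0.0023 × 16.9728 × (31.60 + 17.8) × √15.4 = 0.0023 × 16.9728 × 49.40 × 3.9243 = 7.5678 mm/d
Over 7 days: 7.5678 × 7 = 52.975 mm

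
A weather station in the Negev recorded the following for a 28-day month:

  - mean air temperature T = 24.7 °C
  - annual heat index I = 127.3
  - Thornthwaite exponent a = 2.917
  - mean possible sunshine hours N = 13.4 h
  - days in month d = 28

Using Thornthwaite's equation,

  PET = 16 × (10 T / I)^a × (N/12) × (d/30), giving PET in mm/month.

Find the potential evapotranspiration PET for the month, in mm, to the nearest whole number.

115 mm

10T/I = 10 × 24.7 / 127.3 = 1.9403
(10T/I)^a = 1.9403^2.917 = 6.9137
Uncorrected PET = 16 × 6.9137 = 110.619 mm
Correction = (N/12)(d/30) = (13.4/12)(28/30) = 1.0422
PET = 110.619 × 1.0422 = 115.287 mm/month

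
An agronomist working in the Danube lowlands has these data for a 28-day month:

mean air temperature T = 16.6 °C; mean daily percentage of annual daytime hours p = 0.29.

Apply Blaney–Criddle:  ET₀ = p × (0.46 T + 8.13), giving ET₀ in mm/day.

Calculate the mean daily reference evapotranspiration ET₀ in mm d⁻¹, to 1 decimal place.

4.6 mm d⁻¹

ET₀ = 0.29 × (0.46 × 16.6 + 8.13) = 0.29 × 15.766 = 4.5721 mm/d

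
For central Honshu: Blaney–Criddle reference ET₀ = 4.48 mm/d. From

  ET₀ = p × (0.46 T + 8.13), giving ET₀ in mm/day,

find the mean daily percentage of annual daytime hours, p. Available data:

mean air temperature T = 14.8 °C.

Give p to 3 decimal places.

0.300

p = ET₀ / (0.46 T + 8.13) = 4.48 / (0.46 × 14.8 + 8.13) = 4.48 / 14.938 = 0.2999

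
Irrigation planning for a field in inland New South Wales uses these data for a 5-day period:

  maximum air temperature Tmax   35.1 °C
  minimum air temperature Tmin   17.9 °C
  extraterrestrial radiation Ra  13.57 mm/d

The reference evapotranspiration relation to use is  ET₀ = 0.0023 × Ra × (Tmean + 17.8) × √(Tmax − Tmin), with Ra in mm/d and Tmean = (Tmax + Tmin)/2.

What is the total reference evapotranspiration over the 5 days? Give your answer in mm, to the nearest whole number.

29 mm

Tmean = (35.1 + 17.9)/2 = 26.50 °C
ET₀ = 0.0023 × 13.57 × (26.50 + 17.8) × √17.2 = 0.0023 × 13.57 × 44.30 × 4.1473 = 5.7343 mm/d
Over 5 days: 5.7343 × 5 = 28.672 mm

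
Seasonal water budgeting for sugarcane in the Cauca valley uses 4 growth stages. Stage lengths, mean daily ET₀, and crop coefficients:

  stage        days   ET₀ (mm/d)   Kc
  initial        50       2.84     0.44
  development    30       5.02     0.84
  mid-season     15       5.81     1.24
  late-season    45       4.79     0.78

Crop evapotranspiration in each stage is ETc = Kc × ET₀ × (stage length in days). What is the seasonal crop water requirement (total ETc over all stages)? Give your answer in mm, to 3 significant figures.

465 mm

initial: 0.44 × 2.84 × 50 = 62.48 mm
development: 0.84 × 5.02 × 30 = 126.50 mm
mid-season: 1.24 × 5.81 × 15 = 108.07 mm
late-season: 0.78 × 4.79 × 45 = 168.13 mm
Seasonal total = 465.18 mm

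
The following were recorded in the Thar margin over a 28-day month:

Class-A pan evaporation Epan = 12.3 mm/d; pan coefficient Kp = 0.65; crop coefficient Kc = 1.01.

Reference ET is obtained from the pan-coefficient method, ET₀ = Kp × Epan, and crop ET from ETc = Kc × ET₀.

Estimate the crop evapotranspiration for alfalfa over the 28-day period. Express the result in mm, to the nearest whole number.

ET₀ = 0.65 × 12.3 = 7.9950 mm/d
ETc = Kc × ET₀ = 1.01 × 7.9950 = 8.0750 mm/d
Over 28 days: 8.0750 × 28 = 226.100 mm

226 mm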